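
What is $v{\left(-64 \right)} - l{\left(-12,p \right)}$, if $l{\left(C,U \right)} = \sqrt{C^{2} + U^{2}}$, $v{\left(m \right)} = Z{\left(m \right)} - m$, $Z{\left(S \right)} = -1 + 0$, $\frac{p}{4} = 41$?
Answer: $63 - 52 \sqrt{10} \approx -101.44$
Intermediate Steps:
$p = 164$ ($p = 4 \cdot 41 = 164$)
$Z{\left(S \right)} = -1$
$v{\left(m \right)} = -1 - m$
$v{\left(-64 \right)} - l{\left(-12,p \right)} = \left(-1 - -64\right) - \sqrt{\left(-12\right)^{2} + 164^{2}} = \left(-1 + 64\right) - \sqrt{144 + 26896} = 63 - \sqrt{27040} = 63 - 52 \sqrt{10}$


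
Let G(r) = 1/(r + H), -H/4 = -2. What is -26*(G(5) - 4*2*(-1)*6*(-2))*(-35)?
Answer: -87290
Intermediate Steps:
H = 8 (H = -4*(-2) = 8)
G(r) = 1/(8 + r) (G(r) = 1/(r + 8) = 1/(8 + r))
-26*(G(5) - 4*2*(-1)*6*(-2))*(-35) = -26*(1/(8 + 5) - 4*2*(-1)*6*(-2))*(-35) = -26*(1/13 - (-8)*6*(-2))*(-35) = -26*(1/13 - 4*(-12)*(-2))*(-35) = -26*(1/13 + 48*(-2))*(-35) = -26*(1/13 - 96)*(-35) = -26*(-1247/13)*(-35) = 2494*(-35) = -87290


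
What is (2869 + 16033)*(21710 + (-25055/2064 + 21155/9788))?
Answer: 1035813590714825/2525304 ≈ 4.1017e+8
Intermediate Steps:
(2869 + 16033)*(21710 + (-25055/2064 + 21155/9788)) = 18902*(21710 + (-25055*1/2064 + 21155*(1/9788))) = 18902*(21710 + (-25055/2064 + 21155/9788)) = 18902*(21710 - 50393605/5050608) = 18902*(109598306075/5050608) = 1035813590714825/2525304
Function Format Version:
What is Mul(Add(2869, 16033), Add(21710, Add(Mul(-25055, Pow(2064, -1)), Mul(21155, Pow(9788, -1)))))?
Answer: Rational(1035813590714825, 2525304) ≈ 4.1017e+8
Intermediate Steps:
Mul(Add(2869, 16033), Add(21710, Add(Mul(-25055, Pow(2064, -1)), Mul(21155, Pow(9788, -1))))) = Mul(18902, Add(21710, Add(Mul(-25055, Rational(1, 2064)), Mul(21155, Rational(1, 9788))))) = Mul(18902, Add(21710, Add(Rational(-25055, 2064), Rational(21155, 9788)))) = Mul(18902, Add(21710, Rational(-50393605, 5050608))) = Mul(18902, Rational(109598306075, 5050608)) = Rational(1035813590714825, 2525304)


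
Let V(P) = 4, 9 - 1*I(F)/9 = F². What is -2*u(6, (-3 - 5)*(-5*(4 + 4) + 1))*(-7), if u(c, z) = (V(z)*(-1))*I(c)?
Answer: 13608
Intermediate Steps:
I(F) = 81 - 9*F²
u(c, z) = -324 + 36*c² (u(c, z) = (4*(-1))*(81 - 9*c²) = -4*(81 - 9*c²) = -324 + 36*c²)
-2*u(6, (-3 - 5)*(-5*(4 + 4) + 1))*(-7) = -2*(-324 + 36*6²)*(-7) = -2*(-324 + 36*36)*(-7) = -2*(-324 + 1296)*(-7) = -2*972*(-7) = -1944*(-7) = 13608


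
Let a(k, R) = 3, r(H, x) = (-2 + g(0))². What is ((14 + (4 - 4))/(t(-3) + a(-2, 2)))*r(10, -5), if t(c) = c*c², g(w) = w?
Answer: -7/3 ≈ -2.3333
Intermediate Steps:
r(H, x) = 4 (r(H, x) = (-2 + 0)² = (-2)² = 4)
t(c) = c³
((14 + (4 - 4))/(t(-3) + a(-2, 2)))*r(10, -5) = ((14 + (4 - 4))/((-3)³ + 3))*4 = ((14 + 0)/(-27 + 3))*4 = (14/(-24))*4 = (14*(-1/24))*4 = -7/12*4 = -7/3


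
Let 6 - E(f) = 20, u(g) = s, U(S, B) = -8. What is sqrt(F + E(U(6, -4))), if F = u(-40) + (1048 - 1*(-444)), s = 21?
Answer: sqrt(1499) ≈ 38.717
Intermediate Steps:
u(g) = 21
E(f) = -14 (E(f) = 6 - 1*20 = 6 - 20 = -14)
F = 1513 (F = 21 + (1048 - 1*(-444)) = 21 + (1048 + 444) = 21 + 1492 = 1513)
sqrt(F + E(U(6, -4))) = sqrt(1513 - 14) = sqrt(1499)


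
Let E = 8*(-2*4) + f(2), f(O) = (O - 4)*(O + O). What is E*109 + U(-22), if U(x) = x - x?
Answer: -7848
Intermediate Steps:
U(x) = 0
f(O) = 2*O*(-4 + O) (f(O) = (-4 + O)*(2*O) = 2*O*(-4 + O))
E = -72 (E = 8*(-2*4) + 2*2*(-4 + 2) = 8*(-8) + 2*2*(-2) = -64 - 8 = -72)
E*109 + U(-22) = -72*109 + 0 = -7848 + 0 = -7848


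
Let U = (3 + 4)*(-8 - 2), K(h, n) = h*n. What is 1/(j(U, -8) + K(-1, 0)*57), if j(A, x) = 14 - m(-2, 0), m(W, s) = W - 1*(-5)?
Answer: 1/11 ≈ 0.090909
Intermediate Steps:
m(W, s) = 5 + W (m(W, s) = W + 5 = 5 + W)
U = -70 (U = 7*(-10) = -70)
j(A, x) = 11 (j(A, x) = 14 - (5 - 2) = 14 - 1*3 = 14 - 3 = 11)
1/(j(U, -8) + K(-1, 0)*57) = 1/(11 - 1*0*57) = 1/(11 + 0*57) = 1/(11 + 0) = 1/11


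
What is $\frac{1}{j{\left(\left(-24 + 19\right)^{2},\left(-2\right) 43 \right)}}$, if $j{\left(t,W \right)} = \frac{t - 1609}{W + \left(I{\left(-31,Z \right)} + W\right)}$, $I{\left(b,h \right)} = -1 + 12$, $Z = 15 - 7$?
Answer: $\frac{161}{1584} \approx 0.10164$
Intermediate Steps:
$Z = 8$
$I{\left(b,h \right)} = 11$
$j{\left(t,W \right)} = \frac{-1609 + t}{11 + 2 W}$ ($j{\left(t,W \right)} = \frac{t - 1609}{W + \left(11 + W\right)} = \frac{-1609 + t}{11 + 2 W}$)
$\frac{1}{j{\left(\left(-24 + 19\right)^{2},\left(-2\right) 43 \right)}} = \frac{1}{\frac{1}{11 + 2 \left(\left(-2\right) 43\right)} \left(-1609 + \left(-24 + 19\right)^{2}\right)} = \frac{1}{\frac{1}{11 + 2 \left(-86\right)} \left(-1609 + \left(-5\right)^{2}\right)} = \frac{1}{\frac{1}{11 - 172} \left(-1609 + 25\right)} = \frac{1}{\frac{1}{-161} \left(-1584\right)} = \frac{1}{\left(- \frac{1}{161}\right) \left(-1584\right)} = \frac{1}{\frac{1584}{161}} = \frac{161}{1584}$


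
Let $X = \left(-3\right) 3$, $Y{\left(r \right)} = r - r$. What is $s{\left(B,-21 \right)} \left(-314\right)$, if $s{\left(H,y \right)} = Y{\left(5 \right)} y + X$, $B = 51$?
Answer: $2826$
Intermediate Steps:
$Y{\left(r \right)} = 0$
$X = -9$
$s{\left(H,y \right)} = -9$ ($s{\left(H,y \right)} = 0 y - 9 = 0 - 9 = -9$)
$s{\left(B,-21 \right)} \left(-314\right) = \left(-9\right) \left(-314\right) = 2826$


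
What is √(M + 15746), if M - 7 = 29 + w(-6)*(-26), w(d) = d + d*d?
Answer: √15002 ≈ 122.48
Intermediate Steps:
w(d) = d + d²
M = -744 (M = 7 + (29 - 6*(1 - 6)*(-26)) = 7 + (29 - 6*(-5)*(-26)) = 7 + (29 + 30*(-26)) = 7 + (29 - 780) = 7 - 751 = -744)
√(M + 15746) = √(-744 + 15746) = √15002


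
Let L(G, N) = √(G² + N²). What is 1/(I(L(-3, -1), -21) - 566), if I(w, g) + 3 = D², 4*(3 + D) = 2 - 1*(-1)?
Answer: -16/9023 ≈ -0.0017732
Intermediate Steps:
D = -9/4 (D = -3 + (2 - 1*(-1))/4 = -3 + (2 + 1)/4 = -3 + (¼)*3 = -3 + ¾ = -9/4 ≈ -2.2500)
I(w, g) = 33/16 (I(w, g) = -3 + (-9/4)² = -3 + 81/16 = 33/16)
1/(I(L(-3, -1), -21) - 566) = 1/(33/16 - 566) = 1/(-9023/16) = -16/9023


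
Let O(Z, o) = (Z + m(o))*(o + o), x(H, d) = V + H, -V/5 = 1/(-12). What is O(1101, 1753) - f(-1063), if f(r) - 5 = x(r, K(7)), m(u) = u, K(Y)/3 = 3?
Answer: 120086179/12 ≈ 1.0007e+7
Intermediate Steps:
V = 5/12 (V = -5/(-12) = -5*(-1/12) = 5/12 ≈ 0.41667)
K(Y) = 9 (K(Y) = 3*3 = 9)
x(H, d) = 5/12 + H
f(r) = 65/12 + r (f(r) = 5 + (5/12 + r) = 65/12 + r)
O(Z, o) = 2*o*(Z + o) (O(Z, o) = (Z + o)*(o + o) = (Z + o)*(2*o) = 2*o*(Z + o))
O(1101, 1753) - f(-1063) = 2*1753*(1101 + 1753) - (65/12 - 1063) = 2*1753*2854 - 1*(-12691/12) = 10006124 + 12691/12 = 120086179/12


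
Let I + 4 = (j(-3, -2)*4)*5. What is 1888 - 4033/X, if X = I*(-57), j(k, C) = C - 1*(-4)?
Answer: 3878209/2052 ≈ 1890.0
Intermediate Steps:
j(k, C) = 4 + C (j(k, C) = C + 4 = 4 + C)
I = 36 (I = -4 + ((4 - 2)*4)*5 = -4 + (2*4)*5 = -4 + 8*5 = -4 + 40 = 36)
X = -2052 (X = 36*(-57) = -2052)
1888 - 4033/X = 1888 - 4033/(-2052) = 1888 - 4033*(-1)/2052 = 1888 - 1*(-4033/2052) = 1888 + 4033/2052 = 3878209/2052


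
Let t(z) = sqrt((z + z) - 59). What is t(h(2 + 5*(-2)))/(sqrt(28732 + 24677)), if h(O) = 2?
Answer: I*sqrt(2937495)/53409 ≈ 0.03209*I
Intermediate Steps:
t(z) = sqrt(-59 + 2*z) (t(z) = sqrt(2*z - 59) = sqrt(-59 + 2*z))
t(h(2 + 5*(-2)))/(sqrt(28732 + 24677)) = sqrt(-59 + 2*2)/(sqrt(28732 + 24677)) = sqrt(-59 + 4)/(sqrt(53409)) = sqrt(-55)*(sqrt(53409)/53409) = (I*sqrt(55))*(sqrt(53409)/53409) = I*sqrt(2937495)/53409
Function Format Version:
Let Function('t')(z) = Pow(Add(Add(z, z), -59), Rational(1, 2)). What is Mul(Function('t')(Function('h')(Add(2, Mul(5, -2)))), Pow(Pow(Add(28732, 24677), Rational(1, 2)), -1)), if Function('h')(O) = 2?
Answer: Mul(Rational(1, 53409), I, Pow(2937495, Rational(1, 2))) ≈ Mul(0.032090, I)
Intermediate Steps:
Function('t')(z) = Pow(Add(-59, Mul(2, z)), Rational(1, 2)) (Function('t')(z) = Pow(Add(Mul(2, z), -59), Rational(1, 2)) = Pow(Add(-59, Mul(2, z)), Rational(1, 2)))
Mul(Function('t')(Function('h')(Add(2, Mul(5, -2)))), Pow(Pow(Add(28732, 24677), Rational(1, 2)), -1)) = Mul(Pow(Add(-59, Mul(2, 2)), Rational(1, 2)), Pow(Pow(Add(28732, 24677), Rational(1, 2)), -1)) = Mul(Pow(Add(-59, 4), Rational(1, 2)), Pow(Pow(53409, Rational(1, 2)), -1)) = Mul(Pow(-55, Rational(1, 2)), Mul(Rational(1, 53409), Pow(53409, Rational(1, 2)))) = Mul(Mul(I, Pow(55, Rational(1, 2))), Mul(Rational(1, 53409), Pow(53409, Rational(1, 2)))) = Mul(Rational(1, 53409), I, Pow(2937495, Rational(1, 2)))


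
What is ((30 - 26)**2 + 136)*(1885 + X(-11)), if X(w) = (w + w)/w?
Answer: 286824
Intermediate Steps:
X(w) = 2 (X(w) = (2*w)/w = 2)
((30 - 26)**2 + 136)*(1885 + X(-11)) = ((30 - 26)**2 + 136)*(1885 + 2) = (4**2 + 136)*1887 = (16 + 136)*1887 = 152*1887 = 286824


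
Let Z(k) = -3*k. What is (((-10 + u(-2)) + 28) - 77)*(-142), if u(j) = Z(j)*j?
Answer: 10082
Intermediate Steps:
u(j) = -3*j² (u(j) = (-3*j)*j = -3*j²)
(((-10 + u(-2)) + 28) - 77)*(-142) = (((-10 - 3*(-2)²) + 28) - 77)*(-142) = (((-10 - 3*4) + 28) - 77)*(-142) = (((-10 - 12) + 28) - 77)*(-142) = ((-22 + 28) - 77)*(-142) = (6 - 77)*(-142) = -71*(-142) = 10082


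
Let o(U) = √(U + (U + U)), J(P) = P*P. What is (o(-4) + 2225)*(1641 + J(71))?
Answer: 14867450 + 13364*I*√3 ≈ 1.4867e+7 + 23147.0*I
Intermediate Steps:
J(P) = P²
o(U) = √3*√U (o(U) = √(U + 2*U) = √(3*U) = √3*√U)
(o(-4) + 2225)*(1641 + J(71)) = (√3*√(-4) + 2225)*(1641 + 71²) = (√3*(2*I) + 2225)*(1641 + 5041) = (2*I*√3 + 2225)*6682 = (2225 + 2*I*√3)*6682 = 14867450 + 13364*I*√3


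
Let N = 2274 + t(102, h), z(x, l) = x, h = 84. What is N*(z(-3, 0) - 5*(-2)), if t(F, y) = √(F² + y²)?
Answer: 15918 + 42*√485 ≈ 16843.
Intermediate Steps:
N = 2274 + 6*√485 (N = 2274 + √(102² + 84²) = 2274 + √(10404 + 7056) = 2274 + √17460 = 2274 + 6*√485 ≈ 2406.1)
N*(z(-3, 0) - 5*(-2)) = (2274 + 6*√485)*(-3 - 5*(-2)) = (2274 + 6*√485)*(-3 + 10) = (2274 + 6*√485)*7 = 15918 + 42*√485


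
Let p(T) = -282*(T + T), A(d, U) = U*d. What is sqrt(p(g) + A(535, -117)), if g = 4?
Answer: I*sqrt(64851) ≈ 254.66*I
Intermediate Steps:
p(T) = -564*T
sqrt(p(g) + A(535, -117)) = sqrt(-564*4 - 117*535) = sqrt(-2256 - 62595) = sqrt(-64851) = I*sqrt(64851)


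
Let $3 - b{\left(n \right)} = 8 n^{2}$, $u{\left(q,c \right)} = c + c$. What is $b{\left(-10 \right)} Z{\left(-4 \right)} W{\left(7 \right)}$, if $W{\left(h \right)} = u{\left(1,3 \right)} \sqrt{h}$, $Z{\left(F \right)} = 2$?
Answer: $- 9564 \sqrt{7} \approx -25304.0$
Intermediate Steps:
$u{\left(q,c \right)} = 2 c$
$b{\left(n \right)} = 3 - 8 n^{2}$
$W{\left(h \right)} = 6 \sqrt{h}$ ($W{\left(h \right)} = 2 \cdot 3 \sqrt{h} = 6 \sqrt{h}$)
$b{\left(-10 \right)} Z{\left(-4 \right)} W{\left(7 \right)} = \left(3 - 8 \left(-10\right)^{2}\right) 2 \cdot 6 \sqrt{7} = \left(3 - 800\right) 2 \cdot 6 \sqrt{7} = \left(-797\right) 2 \cdot 6 \sqrt{7} = - 1594 \cdot 6 \sqrt{7} = - 9564 \sqrt{7}$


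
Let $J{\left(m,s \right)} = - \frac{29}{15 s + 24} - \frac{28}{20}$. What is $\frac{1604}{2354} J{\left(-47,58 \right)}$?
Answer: $- \frac{2567603}{2630595} \approx -0.97605$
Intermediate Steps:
$J{\left(m,s \right)} = - \frac{7}{5} - \frac{29}{24 + 15 s}$ ($J{\left(m,s \right)} = - \frac{29}{24 + 15 s} - \frac{7}{5} = - \frac{7}{5} - \frac{29}{24 + 15 s}$)
$\frac{1604}{2354} J{\left(-47,58 \right)} = \frac{1604}{2354} \frac{-313 - 6090}{15 \left(8 + 5 \cdot 58\right)} = 1604 \cdot \frac{1}{2354} \frac{-313 - 6090}{15 \left(8 + 290\right)} = \frac{802 \cdot \frac{1}{15} \cdot \frac{1}{298} \left(-6403\right)}{1177} = \frac{802}{1177} \left(- \frac{6403}{4470}\right) = - \frac{2567603}{2630595}$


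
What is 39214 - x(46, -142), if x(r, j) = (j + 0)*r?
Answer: 45746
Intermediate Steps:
x(r, j) = j*r
39214 - x(46, -142) = 39214 - (-142)*46 = 39214 - 1*(-6532) = 39214 + 6532 = 45746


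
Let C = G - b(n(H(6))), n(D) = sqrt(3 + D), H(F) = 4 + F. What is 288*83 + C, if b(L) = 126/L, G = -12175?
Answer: 11729 - 126*sqrt(13)/13 ≈ 11694.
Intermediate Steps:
C = -12175 - 126*sqrt(13)/13 (C = -12175 - 126/(sqrt(3 + (4 + 6))) = -12175 - 126/(sqrt(3 + 10)) = -12175 - 126/(sqrt(13)) = -12175 - 126*sqrt(13)/13 ≈ -12210.)
288*83 + C = 288*83 + (-12175 - 126*sqrt(13)/13) = 23904 + (-12175 - 126*sqrt(13)/13) = 11729 - 126*sqrt(13)/13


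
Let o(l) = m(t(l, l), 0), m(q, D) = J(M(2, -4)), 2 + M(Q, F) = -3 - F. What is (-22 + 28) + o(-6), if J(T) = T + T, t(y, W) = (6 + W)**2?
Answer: 4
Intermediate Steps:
M(Q, F) = -5 - F (M(Q, F) = -2 + (-3 - F) = -5 - F)
J(T) = 2*T
m(q, D) = -2 (m(q, D) = 2*(-5 - 1*(-4)) = 2*(-5 + 4) = 2*(-1) = -2)
o(l) = -2
(-22 + 28) + o(-6) = (-22 + 28) - 2 = 6 - 2 = 4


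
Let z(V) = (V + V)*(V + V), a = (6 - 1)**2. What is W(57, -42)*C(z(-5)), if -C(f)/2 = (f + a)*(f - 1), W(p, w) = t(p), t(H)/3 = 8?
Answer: -594000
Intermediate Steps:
t(H) = 24 (t(H) = 3*8 = 24)
a = 25 (a = 5**2 = 25)
W(p, w) = 24
z(V) = 4*V**2 (z(V) = (2*V)*(2*V) = 4*V**2)
C(f) = -2*(-1 + f)*(25 + f) (C(f) = -2*(f + 25)*(f - 1) = -2*(25 + f)*(-1 + f) = -2*(-1 + f)*(25 + f))
W(57, -42)*C(z(-5)) = 24*(50 - 192*(-5)**2 - 2*(4*(-5)**2)**2) = 24*(50 - 192*25 - 2*(4*25)**2) = 24*(50 - 48*100 - 2*100**2) = 24*(50 - 4800 - 2*10000) = 24*(50 - 4800 - 20000) = 24*(-24750) = -594000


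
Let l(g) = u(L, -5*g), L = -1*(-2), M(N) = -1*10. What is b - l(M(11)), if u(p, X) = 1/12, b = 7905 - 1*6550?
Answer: 16259/12 ≈ 1354.9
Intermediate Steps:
M(N) = -10
b = 1355 (b = 7905 - 6550 = 1355)
L = 2
u(p, X) = 1/12
l(g) = 1/12
b - l(M(11)) = 1355 - 1*1/12 = 1355 - 1/12 = 16259/12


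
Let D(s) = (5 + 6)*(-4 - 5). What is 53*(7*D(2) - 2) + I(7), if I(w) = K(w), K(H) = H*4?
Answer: -36807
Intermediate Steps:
K(H) = 4*H
D(s) = -99 (D(s) = 11*(-9) = -99)
I(w) = 4*w
53*(7*D(2) - 2) + I(7) = 53*(7*(-99) - 2) + 4*7 = 53*(-693 - 2) + 28 = 53*(-695) + 28 = -36835 + 28 = -36807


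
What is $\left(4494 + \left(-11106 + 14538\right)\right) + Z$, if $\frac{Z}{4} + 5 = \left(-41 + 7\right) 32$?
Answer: $3554$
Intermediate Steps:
$Z = -4372$ ($Z = -20 + 4 \left(-41 + 7\right) 32 = -20 + 4 \left(\left(-34\right) 32\right) = -20 + 4 \left(-1088\right) = -20 - 4352 = -4372$)
$\left(4494 + \left(-11106 + 14538\right)\right) + Z = \left(4494 + \left(-11106 + 14538\right)\right) - 4372 = \left(4494 + 3432\right) - 4372 = 7926 - 4372 = 3554$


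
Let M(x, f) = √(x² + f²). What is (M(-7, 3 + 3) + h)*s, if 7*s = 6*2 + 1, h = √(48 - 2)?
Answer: 13*√46/7 + 13*√85/7 ≈ 29.718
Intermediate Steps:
h = √46 ≈ 6.7823
M(x, f) = √(f² + x²)
s = 13/7 (s = (6*2 + 1)/7 = (12 + 1)/7 = (⅐)*13 = 13/7 ≈ 1.8571)
(M(-7, 3 + 3) + h)*s = (√((3 + 3)² + (-7)²) + √46)*(13/7) = (√(6² + 49) + √46)*(13/7) = (√(36 + 49) + √46)*(13/7) = (√85 + √46)*(13/7) = (√46 + √85)*(13/7) = 13*√46/7 + 13*√85/7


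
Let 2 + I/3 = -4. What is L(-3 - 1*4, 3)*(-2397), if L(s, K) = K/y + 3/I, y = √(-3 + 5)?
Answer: 799/2 - 7191*√2/2 ≈ -4685.3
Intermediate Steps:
I = -18 (I = -6 + 3*(-4) = -6 - 12 = -18)
y = √2 ≈ 1.4142
L(s, K) = -⅙ + K*√2/2 (L(s, K) = K/(√2) + 3/(-18) = K*(√2/2) + 3*(-1/18) = K*√2/2 - ⅙ = -⅙ + K*√2/2)
L(-3 - 1*4, 3)*(-2397) = (-⅙ + (½)*3*√2)*(-2397) = (-⅙ + 3*√2/2)*(-2397) = 799/2 - 7191*√2/2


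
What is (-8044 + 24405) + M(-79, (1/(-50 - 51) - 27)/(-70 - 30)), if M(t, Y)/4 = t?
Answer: 16045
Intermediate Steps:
M(t, Y) = 4*t
(-8044 + 24405) + M(-79, (1/(-50 - 51) - 27)/(-70 - 30)) = (-8044 + 24405) + 4*(-79) = 16361 - 316 = 16045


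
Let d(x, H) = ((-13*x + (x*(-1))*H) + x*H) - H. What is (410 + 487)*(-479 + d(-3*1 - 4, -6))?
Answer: -342654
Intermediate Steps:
d(x, H) = -H - 13*x (d(x, H) = ((-13*x + (-x)*H) + H*x) - H = ((-13*x - H*x) + H*x) - H = -13*x - H = -H - 13*x)
(410 + 487)*(-479 + d(-3*1 - 4, -6)) = (410 + 487)*(-479 + (-1*(-6) - 13*(-3*1 - 4))) = 897*(-479 + (6 - 13*(-3 - 4))) = 897*(-479 + (6 - 13*(-7))) = 897*(-479 + (6 + 91)) = 897*(-479 + 97) = 897*(-382) = -342654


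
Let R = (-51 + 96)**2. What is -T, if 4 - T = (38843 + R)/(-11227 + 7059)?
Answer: -14385/1042 ≈ -13.805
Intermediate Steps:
R = 2025 (R = 45**2 = 2025)
T = 14385/1042 (T = 4 - (38843 + 2025)/(-11227 + 7059) = 4 - 40868/(-4168) = 4 - 40868*(-1)/4168 = 4 - 1*(-10217/1042) = 4 + 10217/1042 = 14385/1042 ≈ 13.805)
-T = -1*14385/1042 = -14385/1042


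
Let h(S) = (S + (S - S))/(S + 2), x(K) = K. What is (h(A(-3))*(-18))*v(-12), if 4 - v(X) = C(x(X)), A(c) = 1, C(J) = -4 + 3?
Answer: -30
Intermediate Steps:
C(J) = -1
v(X) = 5 (v(X) = 4 - 1*(-1) = 4 + 1 = 5)
h(S) = S/(2 + S) (h(S) = (S + 0)/(2 + S) = S/(2 + S))
(h(A(-3))*(-18))*v(-12) = ((1/(2 + 1))*(-18))*5 = ((1/3)*(-18))*5 = ((1*(⅓))*(-18))*5 = ((⅓)*(-18))*5 = -6*5 = -30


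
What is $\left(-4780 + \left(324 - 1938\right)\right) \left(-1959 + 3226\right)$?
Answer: $-8101198$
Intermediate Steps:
$\left(-4780 + \left(324 - 1938\right)\right) \left(-1959 + 3226\right) = \left(-4780 - 1614\right) 1267 = \left(-6394\right) 1267 = -8101198$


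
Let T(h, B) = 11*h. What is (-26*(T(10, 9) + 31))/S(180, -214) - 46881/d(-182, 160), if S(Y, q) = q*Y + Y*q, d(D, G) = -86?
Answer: 301002293/552120 ≈ 545.18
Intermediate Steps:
S(Y, q) = 2*Y*q (S(Y, q) = Y*q + Y*q = 2*Y*q)
(-26*(T(10, 9) + 31))/S(180, -214) - 46881/d(-182, 160) = (-26*(11*10 + 31))/((2*180*(-214))) - 46881/(-86) = -26*(110 + 31)/(-77040) - 46881*(-1/86) = -26*141*(-1/77040) + 46881/86 = -3666*(-1/77040) + 46881/86 = 611/12840 + 46881/86 = 301002293/552120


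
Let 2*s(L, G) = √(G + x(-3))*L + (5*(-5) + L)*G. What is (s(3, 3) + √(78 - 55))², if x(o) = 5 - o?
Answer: (-66 + 2*√23 + 3*√11)²/4 ≈ 539.60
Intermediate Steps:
s(L, G) = G*(-25 + L)/2 + L*√(8 + G)/2 (s(L, G) = (√(G + (5 - 1*(-3)))*L + (5*(-5) + L)*G)/2 = (√(G + (5 + 3))*L + (-25 + L)*G)/2 = (√(G + 8)*L + G*(-25 + L))/2 = (√(8 + G)*L + G*(-25 + L))/2 = (L*√(8 + G) + G*(-25 + L))/2 = (G*(-25 + L) + L*√(8 + G))/2 = G*(-25 + L)/2 + L*√(8 + G)/2)
(s(3, 3) + √(78 - 55))² = ((-25/2*3 + (½)*3*3 + (½)*3*√(8 + 3)) + √(78 - 55))² = ((-75/2 + 9/2 + (½)*3*√11) + √23)² = ((-75/2 + 9/2 + 3*√11/2) + √23)² = ((-33 + 3*√11/2) + √23)² = (-33 + √23 + 3*√11/2)²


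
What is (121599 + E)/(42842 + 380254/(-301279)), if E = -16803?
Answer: 7893208521/3226753666 ≈ 2.4462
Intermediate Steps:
(121599 + E)/(42842 + 380254/(-301279)) = (121599 - 16803)/(42842 + 380254/(-301279)) = 104796/(42842 + 380254*(-1/301279)) = 104796/(42842 - 380254/301279) = 104796/(12907014664/301279) = 104796*(301279/12907014664) = 7893208521/3226753666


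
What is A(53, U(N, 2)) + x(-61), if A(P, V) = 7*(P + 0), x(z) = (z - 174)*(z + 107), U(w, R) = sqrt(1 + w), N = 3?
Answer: -10439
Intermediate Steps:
x(z) = (-174 + z)*(107 + z)
A(P, V) = 7*P
A(53, U(N, 2)) + x(-61) = 7*53 + (-18618 + (-61)**2 - 67*(-61)) = 371 + (-18618 + 3721 + 4087) = 371 - 10810 = -10439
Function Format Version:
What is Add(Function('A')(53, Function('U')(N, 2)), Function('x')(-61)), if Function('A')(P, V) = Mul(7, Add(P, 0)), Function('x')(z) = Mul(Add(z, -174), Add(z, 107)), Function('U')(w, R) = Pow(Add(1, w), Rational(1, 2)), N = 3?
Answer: -10439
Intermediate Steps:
Function('x')(z) = Mul(Add(-174, z), Add(107, z))
Function('A')(P, V) = Mul(7, P)
Add(Function('A')(53, Function('U')(N, 2)), Function('x')(-61)) = Add(Mul(7, 53), Add(-18618, Pow(-61, 2), Mul(-67, -61))) = Add(371, Add(-18618, 3721, 4087)) = Add(371, -10810) = -10439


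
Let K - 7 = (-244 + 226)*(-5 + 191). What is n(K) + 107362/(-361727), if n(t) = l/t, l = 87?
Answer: -390166691/1208529907 ≈ -0.32284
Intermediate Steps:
K = -3341 (K = 7 + (-244 + 226)*(-5 + 191) = 7 - 18*186 = 7 - 3348 = -3341)
n(t) = 87/t
n(K) + 107362/(-361727) = 87/(-3341) + 107362/(-361727) = 87*(-1/3341) + 107362*(-1/361727) = -87/3341 - 107362/361727 = -390166691/1208529907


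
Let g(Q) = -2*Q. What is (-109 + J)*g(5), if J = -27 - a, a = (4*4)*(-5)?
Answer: 560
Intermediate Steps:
a = -80 (a = 16*(-5) = -80)
J = 53 (J = -27 - 1*(-80) = -27 + 80 = 53)
(-109 + J)*g(5) = (-109 + 53)*(-2*5) = -56*(-10) = 560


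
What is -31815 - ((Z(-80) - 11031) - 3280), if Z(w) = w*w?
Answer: -23904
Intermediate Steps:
Z(w) = w²
-31815 - ((Z(-80) - 11031) - 3280) = -31815 - (((-80)² - 11031) - 3280) = -31815 - ((6400 - 11031) - 3280) = -31815 - (-4631 - 3280) = -31815 - 1*(-7911) = -31815 + 7911 = -23904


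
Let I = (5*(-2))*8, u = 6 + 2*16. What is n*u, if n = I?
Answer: -3040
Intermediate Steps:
u = 38 (u = 6 + 32 = 38)
I = -80 (I = -10*8 = -80)
n = -80
n*u = -80*38 = -3040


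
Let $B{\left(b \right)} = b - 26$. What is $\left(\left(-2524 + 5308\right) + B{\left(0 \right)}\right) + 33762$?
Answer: $36520$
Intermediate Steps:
$B{\left(b \right)} = -26 + b$ ($B{\left(b \right)} = b - 26 = -26 + b$)
$\left(\left(-2524 + 5308\right) + B{\left(0 \right)}\right) + 33762 = \left(\left(-2524 + 5308\right) + \left(-26 + 0\right)\right) + 33762 = \left(2784 - 26\right) + 33762 = 2758 + 33762 = 36520$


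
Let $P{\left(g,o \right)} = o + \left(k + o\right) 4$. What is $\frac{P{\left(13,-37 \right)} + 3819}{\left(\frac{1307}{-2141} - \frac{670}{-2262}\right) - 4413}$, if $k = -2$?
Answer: $- \frac{1254321978}{1526673215} \approx -0.8216$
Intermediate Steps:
$P{\left(g,o \right)} = -8 + 5 o$ ($P{\left(g,o \right)} = o + \left(-2 + o\right) 4 = o + \left(-8 + 4 o\right) = -8 + 5 o$)
$\frac{P{\left(13,-37 \right)} + 3819}{\left(\frac{1307}{-2141} - \frac{670}{-2262}\right) - 4413} = \frac{\left(-8 + 5 \left(-37\right)\right) + 3819}{\left(\frac{1307}{-2141} - \frac{670}{-2262}\right) - 4413} = \frac{\left(-8 - 185\right) + 3819}{\left(1307 \left(- \frac{1}{2141}\right) - - \frac{335}{1131}\right) - 4413} = \frac{-193 + 3819}{\left(- \frac{1307}{2141} + \frac{335}{1131}\right) - 4413} = \frac{3626}{- \frac{760982}{2421471} - 4413} = \frac{3626}{- \frac{10686712505}{2421471}} = 3626 \left(- \frac{2421471}{10686712505}\right) = - \frac{1254321978}{1526673215}$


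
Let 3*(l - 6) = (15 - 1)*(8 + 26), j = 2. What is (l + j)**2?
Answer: 250000/9 ≈ 27778.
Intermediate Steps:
l = 494/3 (l = 6 + ((15 - 1)*(8 + 26))/3 = 6 + (14*34)/3 = 6 + (1/3)*476 = 6 + 476/3 = 494/3 ≈ 164.67)
(l + j)**2 = (494/3 + 2)**2 = (500/3)**2 = 250000/9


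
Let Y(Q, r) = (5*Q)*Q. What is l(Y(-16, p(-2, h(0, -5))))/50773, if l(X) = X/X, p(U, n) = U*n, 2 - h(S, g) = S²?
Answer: 1/50773 ≈ 1.9695e-5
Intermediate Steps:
h(S, g) = 2 - S²
Y(Q, r) = 5*Q²
l(X) = 1
l(Y(-16, p(-2, h(0, -5))))/50773 = 1/50773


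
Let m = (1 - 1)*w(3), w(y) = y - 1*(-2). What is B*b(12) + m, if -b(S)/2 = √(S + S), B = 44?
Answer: -176*√6 ≈ -431.11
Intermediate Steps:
w(y) = 2 + y (w(y) = y + 2 = 2 + y)
m = 0 (m = (1 - 1)*(2 + 3) = 0*5 = 0)
b(S) = -2*√2*√S (b(S) = -2*√(S + S) = -2*√2*√S)
B*b(12) + m = 44*(-2*√2*√12) + 0 = 44*(-2*√2*2*√3) + 0 = 44*(-4*√6) + 0 = -176*√6 + 0 = -176*√6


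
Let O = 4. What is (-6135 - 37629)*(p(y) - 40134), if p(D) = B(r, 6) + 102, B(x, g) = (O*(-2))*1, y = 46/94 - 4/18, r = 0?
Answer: 1752310560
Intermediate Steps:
y = 113/423 (y = 46*(1/94) - 4*1/18 = 23/47 - 2/9 = 113/423 ≈ 0.26714)
B(x, g) = -8 (B(x, g) = (4*(-2))*1 = -8*1 = -8)
p(D) = 94 (p(D) = -8 + 102 = 94)
(-6135 - 37629)*(p(y) - 40134) = (-6135 - 37629)*(94 - 40134) = -43764*(-40040) = 1752310560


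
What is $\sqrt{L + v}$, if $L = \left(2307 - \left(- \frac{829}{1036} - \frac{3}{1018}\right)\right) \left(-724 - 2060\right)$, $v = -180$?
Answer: $\frac{2 i \sqrt{27916133037849147}}{131831} \approx 2534.8 i$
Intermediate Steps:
$L = - \frac{847004148168}{131831}$ ($L = \left(2307 - - \frac{423515}{527324}\right) \left(-2784\right) = \left(2307 + \left(\frac{3}{1018} + \frac{829}{1036}\right)\right) \left(-2784\right) = \left(2307 + \frac{423515}{527324}\right) \left(-2784\right) = \frac{1216959983}{527324} \left(-2784\right) = - \frac{847004148168}{131831} \approx -6.4249 \cdot 10^{6}$)
$\sqrt{L + v} = \sqrt{- \frac{847004148168}{131831} - 180} = \sqrt{- \frac{847027877748}{131831}} = \frac{2 i \sqrt{27916133037849147}}{131831}$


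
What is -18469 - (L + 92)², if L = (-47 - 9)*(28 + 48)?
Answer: -17357365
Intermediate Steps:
L = -4256 (L = -56*76 = -4256)
-18469 - (L + 92)² = -18469 - (-4256 + 92)² = -18469 - 1*(-4164)² = -18469 - 1*17338896 = -18469 - 17338896 = -17357365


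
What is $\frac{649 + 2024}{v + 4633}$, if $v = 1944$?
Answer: $\frac{2673}{6577} \approx 0.40642$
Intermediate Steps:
$\frac{649 + 2024}{v + 4633} = \frac{649 + 2024}{1944 + 4633} = \frac{2673}{6577}$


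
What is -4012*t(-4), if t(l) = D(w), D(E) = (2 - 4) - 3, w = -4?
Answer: 20060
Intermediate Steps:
D(E) = -5 (D(E) = -2 - 3 = -5)
t(l) = -5
-4012*t(-4) = -4012*(-5) = 20060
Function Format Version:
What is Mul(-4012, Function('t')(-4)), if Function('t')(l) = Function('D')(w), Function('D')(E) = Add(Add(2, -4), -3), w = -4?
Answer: 20060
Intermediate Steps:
Function('D')(E) = -5 (Function('D')(E) = Add(-2, -3) = -5)
Function('t')(l) = -5
Mul(-4012, Function('t')(-4)) = Mul(-4012, -5) = 20060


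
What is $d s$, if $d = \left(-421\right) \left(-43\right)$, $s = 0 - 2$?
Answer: $-36206$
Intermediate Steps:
$s = -2$ ($s = 0 - 2 = -2$)
$d = 18103$
$d s = 18103 \left(-2\right) = -36206$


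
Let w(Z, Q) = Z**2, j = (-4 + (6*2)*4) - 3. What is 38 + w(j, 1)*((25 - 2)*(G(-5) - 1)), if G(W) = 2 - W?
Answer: 232016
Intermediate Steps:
j = 41 (j = (-4 + 12*4) - 3 = (-4 + 48) - 3 = 44 - 3 = 41)
38 + w(j, 1)*((25 - 2)*(G(-5) - 1)) = 38 + 41**2*((25 - 2)*((2 - 1*(-5)) - 1)) = 38 + 1681*(23*((2 + 5) - 1)) = 38 + 1681*(23*(7 - 1)) = 38 + 1681*(23*6) = 38 + 1681*138 = 38 + 231978 = 232016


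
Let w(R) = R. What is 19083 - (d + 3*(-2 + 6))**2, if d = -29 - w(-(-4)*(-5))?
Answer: 19074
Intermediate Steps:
d = -9 (d = -29 - (-4)*(-1*(-5)) = -29 - (-4)*5 = -29 - 1*(-20) = -29 + 20 = -9)
19083 - (d + 3*(-2 + 6))**2 = 19083 - (-9 + 3*(-2 + 6))**2 = 19083 - (-9 + 3*4)**2 = 19083 - (-9 + 12)**2 = 19083 - 1*3**2 = 19083 - 1*9 = 19083 - 9 = 19074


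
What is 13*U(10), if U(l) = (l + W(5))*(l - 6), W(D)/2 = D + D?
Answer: 1560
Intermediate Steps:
W(D) = 4*D (W(D) = 2*(D + D) = 2*(2*D) = 4*D)
U(l) = (-6 + l)*(20 + l) (U(l) = (l + 4*5)*(l - 6) = (l + 20)*(-6 + l) = (20 + l)*(-6 + l) = (-6 + l)*(20 + l))
13*U(10) = 13*(-120 + 10² + 14*10) = 13*(-120 + 100 + 140) = 13*120 = 1560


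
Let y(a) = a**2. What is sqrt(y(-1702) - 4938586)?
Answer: I*sqrt(2041782) ≈ 1428.9*I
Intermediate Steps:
sqrt(y(-1702) - 4938586) = sqrt((-1702)**2 - 4938586) = sqrt(2896804 - 4938586) = sqrt(-2041782) = I*sqrt(2041782)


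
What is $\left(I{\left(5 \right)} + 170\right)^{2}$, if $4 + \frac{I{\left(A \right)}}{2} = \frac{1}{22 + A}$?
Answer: $\frac{19149376}{729} \approx 26268.0$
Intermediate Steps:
$I{\left(A \right)} = -8 + \frac{2}{22 + A}$
$\left(I{\left(5 \right)} + 170\right)^{2} = \left(\frac{2 \left(-87 - 20\right)}{22 + 5} + 170\right)^{2} = \left(\frac{2 \left(-87 - 20\right)}{27} + 170\right)^{2} = \left(2 \cdot \frac{1}{27} \left(-107\right) + 170\right)^{2} = \left(- \frac{214}{27} + 170\right)^{2} = \left(\frac{4376}{27}\right)^{2} = \frac{19149376}{729}$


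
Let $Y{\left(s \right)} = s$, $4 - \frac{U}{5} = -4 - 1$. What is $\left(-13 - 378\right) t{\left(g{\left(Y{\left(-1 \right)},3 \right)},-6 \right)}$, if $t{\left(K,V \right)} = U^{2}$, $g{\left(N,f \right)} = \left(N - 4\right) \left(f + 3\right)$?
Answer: $-791775$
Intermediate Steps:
$U = 45$ ($U = 20 - 5 \left(-4 - 1\right) = 20 - -25 = 20 + 25 = 45$)
$g{\left(N,f \right)} = \left(-4 + N\right) \left(3 + f\right)$
$t{\left(K,V \right)} = 2025$ ($t{\left(K,V \right)} = 45^{2} = 2025$)
$\left(-13 - 378\right) t{\left(g{\left(Y{\left(-1 \right)},3 \right)},-6 \right)} = \left(-13 - 378\right) 2025 = \left(-391\right) 2025 = -791775$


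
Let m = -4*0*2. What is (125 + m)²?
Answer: 15625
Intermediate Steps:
m = 0 (m = 0*2 = 0)
(125 + m)² = (125 + 0)² = 125² = 15625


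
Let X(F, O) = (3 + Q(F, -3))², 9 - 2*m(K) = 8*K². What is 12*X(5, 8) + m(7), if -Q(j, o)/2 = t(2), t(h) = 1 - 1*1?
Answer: -167/2 ≈ -83.500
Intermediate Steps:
t(h) = 0 (t(h) = 1 - 1 = 0)
m(K) = 9/2 - 4*K²
Q(j, o) = 0 (Q(j, o) = -2*0 = 0)
X(F, O) = 9 (X(F, O) = (3 + 0)² = 3² = 9)
12*X(5, 8) + m(7) = 12*9 + (9/2 - 4*7²) = 108 + (9/2 - 4*49) = 108 + (9/2 - 196) = 108 - 383/2 = -167/2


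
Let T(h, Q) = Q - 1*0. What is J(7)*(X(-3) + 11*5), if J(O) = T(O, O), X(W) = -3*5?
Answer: 280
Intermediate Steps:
T(h, Q) = Q (T(h, Q) = Q + 0 = Q)
X(W) = -15
J(O) = O
J(7)*(X(-3) + 11*5) = 7*(-15 + 11*5) = 7*(-15 + 55) = 7*40 = 280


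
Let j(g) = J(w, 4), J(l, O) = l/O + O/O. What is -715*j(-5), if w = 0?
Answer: -715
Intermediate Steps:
J(l, O) = 1 + l/O (J(l, O) = l/O + 1 = 1 + l/O)
j(g) = 1 (j(g) = (4 + 0)/4 = (1/4)*4 = 1)
-715*j(-5) = -715*1 = -715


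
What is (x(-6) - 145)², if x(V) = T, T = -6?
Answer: 22801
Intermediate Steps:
x(V) = -6
(x(-6) - 145)² = (-6 - 145)² = (-151)² = 22801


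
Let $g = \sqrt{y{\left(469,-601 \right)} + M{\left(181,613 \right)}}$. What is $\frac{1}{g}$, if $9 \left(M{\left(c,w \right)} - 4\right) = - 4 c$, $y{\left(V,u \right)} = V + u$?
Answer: $- \frac{3 i \sqrt{469}}{938} \approx - 0.069264 i$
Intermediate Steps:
$M{\left(c,w \right)} = 4 - \frac{4 c}{9}$ ($M{\left(c,w \right)} = 4 + \frac{\left(-4\right) c}{9} = 4 - \frac{4 c}{9}$)
$g = \frac{2 i \sqrt{469}}{3}$ ($g = \sqrt{\left(469 - 601\right) + \left(4 - \frac{724}{9}\right)} = \sqrt{-132 + \left(4 - \frac{724}{9}\right)} = \sqrt{-132 - \frac{688}{9}} = \sqrt{- \frac{1876}{9}} = \frac{2 i \sqrt{469}}{3} \approx 14.438 i$)
$\frac{1}{g} = \frac{1}{\frac{2}{3} i \sqrt{469}} = - \frac{3 i \sqrt{469}}{938}$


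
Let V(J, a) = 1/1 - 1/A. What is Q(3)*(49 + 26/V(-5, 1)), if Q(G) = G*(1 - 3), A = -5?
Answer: -424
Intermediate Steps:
Q(G) = -2*G (Q(G) = G*(-2) = -2*G)
V(J, a) = 6/5 (V(J, a) = 1/1 - 1/(-5) = 1*1 - 1*(-1/5) = 1 + 1/5 = 6/5)
Q(3)*(49 + 26/V(-5, 1)) = (-2*3)*(49 + 26/(6/5)) = -6*(49 + 26*(5/6)) = -6*(49 + 65/3) = -6*212/3 = -424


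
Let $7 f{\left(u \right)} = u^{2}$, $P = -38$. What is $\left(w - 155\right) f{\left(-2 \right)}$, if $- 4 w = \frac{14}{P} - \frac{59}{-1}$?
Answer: $- \frac{1842}{19} \approx -96.947$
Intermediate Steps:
$f{\left(u \right)} = \frac{u^{2}}{7}$
$w = - \frac{557}{38}$ ($w = - \frac{\frac{14}{-38} - \frac{59}{-1}}{4} = - \frac{14 \left(- \frac{1}{38}\right) - -59}{4} = - \frac{- \frac{7}{19} + 59}{4} = \left(- \frac{1}{4}\right) \frac{1114}{19} = - \frac{557}{38} \approx -14.658$)
$\left(w - 155\right) f{\left(-2 \right)} = \left(- \frac{557}{38} - 155\right) \frac{\left(-2\right)^{2}}{7} = - \frac{6447 \cdot \frac{1}{7} \cdot 4}{38} = \left(- \frac{6447}{38}\right) \frac{4}{7} = - \frac{1842}{19}$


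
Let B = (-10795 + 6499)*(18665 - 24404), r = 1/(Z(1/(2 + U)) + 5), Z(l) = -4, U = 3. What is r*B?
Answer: 24654744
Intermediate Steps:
r = 1 (r = 1/(-4 + 5) = 1/1 = 1)
B = 24654744 (B = -4296*(-5739) = 24654744)
r*B = 1*24654744 = 24654744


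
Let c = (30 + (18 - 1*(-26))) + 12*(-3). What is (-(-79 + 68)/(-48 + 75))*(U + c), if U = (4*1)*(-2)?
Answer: 110/9 ≈ 12.222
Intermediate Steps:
c = 38 (c = (30 + (18 + 26)) - 36 = (30 + 44) - 36 = 74 - 36 = 38)
U = -8 (U = 4*(-2) = -8)
(-(-79 + 68)/(-48 + 75))*(U + c) = (-(-79 + 68)/(-48 + 75))*(-8 + 38) = -(-11)/27*30 = -1*(-11/27)*30 = (11/27)*30 = 110/9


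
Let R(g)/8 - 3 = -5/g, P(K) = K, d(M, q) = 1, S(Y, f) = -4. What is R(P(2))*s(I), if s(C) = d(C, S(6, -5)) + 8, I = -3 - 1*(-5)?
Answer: 36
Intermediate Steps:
I = 2 (I = -3 + 5 = 2)
s(C) = 9 (s(C) = 1 + 8 = 9)
R(g) = 24 - 40/g (R(g) = 24 + 8*(-5/g) = 24 - 40/g)
R(P(2))*s(I) = (24 - 40/2)*9 = (24 - 40*½)*9 = (24 - 20)*9 = 4*9 = 36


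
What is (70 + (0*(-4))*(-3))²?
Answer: 4900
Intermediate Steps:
(70 + (0*(-4))*(-3))² = (70 + 0*(-3))² = (70 + 0)² = 70² = 4900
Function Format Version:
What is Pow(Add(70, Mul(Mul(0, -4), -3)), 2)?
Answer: 4900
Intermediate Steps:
Pow(Add(70, Mul(Mul(0, -4), -3)), 2) = Pow(Add(70, Mul(0, -3)), 2) = Pow(Add(70, 0), 2) = Pow(70, 2) = 4900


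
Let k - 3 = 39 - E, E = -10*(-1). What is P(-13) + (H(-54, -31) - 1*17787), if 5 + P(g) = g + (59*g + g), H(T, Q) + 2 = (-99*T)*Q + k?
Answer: -184281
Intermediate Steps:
E = 10
k = 32 (k = 3 + (39 - 1*10) = 3 + (39 - 10) = 3 + 29 = 32)
H(T, Q) = 30 - 99*Q*T (H(T, Q) = -2 + ((-99*T)*Q + 32) = -2 + (-99*Q*T + 32) = -2 + (32 - 99*Q*T) = 30 - 99*Q*T)
P(g) = -5 + 61*g (P(g) = -5 + (g + (59*g + g)) = -5 + (g + 60*g) = -5 + 61*g)
P(-13) + (H(-54, -31) - 1*17787) = (-5 + 61*(-13)) + ((30 - 99*(-31)*(-54)) - 1*17787) = (-5 - 793) + ((30 - 165726) - 17787) = -798 + (-165696 - 17787) = -798 - 183483 = -184281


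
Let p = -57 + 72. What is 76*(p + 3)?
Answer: 1368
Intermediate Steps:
p = 15
76*(p + 3) = 76*(15 + 3) = 76*18 = 1368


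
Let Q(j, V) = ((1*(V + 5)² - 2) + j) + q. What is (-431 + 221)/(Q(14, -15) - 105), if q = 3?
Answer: -21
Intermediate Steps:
Q(j, V) = 1 + j + (5 + V)² (Q(j, V) = ((1*(V + 5)² - 2) + j) + 3 = ((1*(5 + V)² - 2) + j) + 3 = (((5 + V)² - 2) + j) + 3 = ((-2 + (5 + V)²) + j) + 3 = (-2 + j + (5 + V)²) + 3 = 1 + j + (5 + V)²)
(-431 + 221)/(Q(14, -15) - 105) = (-431 + 221)/((1 + 14 + (5 - 15)²) - 105) = -210/((1 + 14 + (-10)²) - 105) = -210/((1 + 14 + 100) - 105) = -210/(115 - 105) = -210/10 = -210*⅒ = -21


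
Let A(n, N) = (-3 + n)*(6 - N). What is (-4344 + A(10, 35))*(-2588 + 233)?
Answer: 10708185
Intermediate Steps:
(-4344 + A(10, 35))*(-2588 + 233) = (-4344 + (-18 + 3*35 + 6*10 - 1*35*10))*(-2588 + 233) = (-4344 + (-18 + 105 + 60 - 350))*(-2355) = (-4344 - 203)*(-2355) = -4547*(-2355) = 10708185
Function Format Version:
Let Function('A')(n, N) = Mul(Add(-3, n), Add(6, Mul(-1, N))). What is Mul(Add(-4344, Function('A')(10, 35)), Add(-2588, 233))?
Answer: 10708185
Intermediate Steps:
Mul(Add(-4344, Function('A')(10, 35)), Add(-2588, 233)) = Mul(Add(-4344, Add(-18, Mul(3, 35), Mul(6, 10), Mul(-1, 35, 10))), Add(-2588, 233)) = Mul(Add(-4344, Add(-18, 105, 60, -350)), -2355) = Mul(Add(-4344, -203), -2355) = Mul(-4547, -2355) = 10708185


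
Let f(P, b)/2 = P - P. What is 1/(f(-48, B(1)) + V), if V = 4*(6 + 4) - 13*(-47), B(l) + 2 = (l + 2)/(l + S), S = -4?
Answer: 1/651 ≈ 0.0015361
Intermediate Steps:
B(l) = -2 + (2 + l)/(-4 + l) (B(l) = -2 + (l + 2)/(l - 4) = -2 + (2 + l)/(-4 + l))
f(P, b) = 0 (f(P, b) = 2*(P - P) = 2*0 = 0)
V = 651 (V = 4*10 + 611 = 40 + 611 = 651)
1/(f(-48, B(1)) + V) = 1/(0 + 651) = 1/651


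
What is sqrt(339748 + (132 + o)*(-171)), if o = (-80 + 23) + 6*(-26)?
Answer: sqrt(353599) ≈ 594.64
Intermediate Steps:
o = -213 (o = -57 - 156 = -213)
sqrt(339748 + (132 + o)*(-171)) = sqrt(339748 + (132 - 213)*(-171)) = sqrt(339748 - 81*(-171)) = sqrt(339748 + 13851) = sqrt(353599)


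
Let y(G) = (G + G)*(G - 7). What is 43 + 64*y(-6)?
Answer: 10027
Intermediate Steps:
y(G) = 2*G*(-7 + G) (y(G) = (2*G)*(-7 + G) = 2*G*(-7 + G))
43 + 64*y(-6) = 43 + 64*(2*(-6)*(-7 - 6)) = 43 + 64*(2*(-6)*(-13)) = 43 + 64*156 = 43 + 9984 = 10027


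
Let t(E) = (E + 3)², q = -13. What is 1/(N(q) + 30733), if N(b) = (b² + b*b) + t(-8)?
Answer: 1/31096 ≈ 3.2158e-5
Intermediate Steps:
t(E) = (3 + E)²
N(b) = 25 + 2*b² (N(b) = (b² + b*b) + (3 - 8)² = (b² + b²) + (-5)² = 2*b² + 25 = 25 + 2*b²)
1/(N(q) + 30733) = 1/((25 + 2*(-13)²) + 30733) = 1/((25 + 2*169) + 30733) = 1/((25 + 338) + 30733) = 1/(363 + 30733) = 1/31096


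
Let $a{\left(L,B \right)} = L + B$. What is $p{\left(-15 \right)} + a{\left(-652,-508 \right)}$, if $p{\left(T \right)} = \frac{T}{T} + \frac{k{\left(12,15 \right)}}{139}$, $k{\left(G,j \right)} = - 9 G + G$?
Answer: $- \frac{161197}{139} \approx -1159.7$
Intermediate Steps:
$k{\left(G,j \right)} = - 8 G$
$a{\left(L,B \right)} = B + L$
$p{\left(T \right)} = \frac{43}{139}$ ($p{\left(T \right)} = \frac{T}{T} + \frac{\left(-8\right) 12}{139} = 1 - \frac{96}{139} = \frac{43}{139}$)
$p{\left(-15 \right)} + a{\left(-652,-508 \right)} = \frac{43}{139} - 1160 = - \frac{161197}{139}$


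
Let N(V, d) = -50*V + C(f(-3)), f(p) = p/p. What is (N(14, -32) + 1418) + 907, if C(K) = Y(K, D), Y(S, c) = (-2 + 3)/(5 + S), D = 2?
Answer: 9751/6 ≈ 1625.2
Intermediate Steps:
f(p) = 1
Y(S, c) = 1/(5 + S)
C(K) = 1/(5 + K)
N(V, d) = ⅙ - 50*V (N(V, d) = -50*V + 1/(5 + 1) = -50*V + 1/6 = -50*V + ⅙ = ⅙ - 50*V)
(N(14, -32) + 1418) + 907 = ((⅙ - 50*14) + 1418) + 907 = ((⅙ - 700) + 1418) + 907 = (-4199/6 + 1418) + 907 = 4309/6 + 907 = 9751/6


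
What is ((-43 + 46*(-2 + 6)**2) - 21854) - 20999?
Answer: -42160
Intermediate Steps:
((-43 + 46*(-2 + 6)**2) - 21854) - 20999 = ((-43 + 46*4**2) - 21854) - 20999 = ((-43 + 46*16) - 21854) - 20999 = ((-43 + 736) - 21854) - 20999 = (693 - 21854) - 20999 = -21161 - 20999 = -42160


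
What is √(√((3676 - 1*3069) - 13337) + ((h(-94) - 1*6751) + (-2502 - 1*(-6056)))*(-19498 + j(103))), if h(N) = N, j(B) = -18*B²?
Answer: √(692623860 + I*√12730) ≈ 26318.0 + 0.e-3*I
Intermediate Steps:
√(√((3676 - 1*3069) - 13337) + ((h(-94) - 1*6751) + (-2502 - 1*(-6056)))*(-19498 + j(103))) = √(√((3676 - 1*3069) - 13337) + ((-94 - 1*6751) + (-2502 - 1*(-6056)))*(-19498 - 18*103²)) = √(√((3676 - 3069) - 13337) + ((-94 - 6751) + (-2502 + 6056))*(-19498 - 18*10609)) = √(√(607 - 13337) + (-6845 + 3554)*(-19498 - 190962)) = √(√(-12730) - 3291*(-210460)) = √(I*√12730 + 692623860) = √(692623860 + I*√12730)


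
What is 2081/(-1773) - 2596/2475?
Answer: -32839/14775 ≈ -2.2226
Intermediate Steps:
2081/(-1773) - 2596/2475 = 2081*(-1/1773) - 2596*1/2475 = -2081/1773 - 236/225 = -32839/14775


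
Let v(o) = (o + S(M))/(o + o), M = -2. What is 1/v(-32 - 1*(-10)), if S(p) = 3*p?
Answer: 11/7 ≈ 1.5714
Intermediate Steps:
v(o) = (-6 + o)/(2*o) (v(o) = (o + 3*(-2))/(o + o) = (o - 6)/((2*o)) = (-6 + o)*(1/(2*o)) = (-6 + o)/(2*o))
1/v(-32 - 1*(-10)) = 1/((-6 + (-32 - 1*(-10)))/(2*(-32 - 1*(-10)))) = 1/((-6 + (-32 + 10))/(2*(-32 + 10))) = 1/((½)*(-6 - 22)/(-22)) = 1/((½)*(-1/22)*(-28)) = 1/(7/11) = 11/7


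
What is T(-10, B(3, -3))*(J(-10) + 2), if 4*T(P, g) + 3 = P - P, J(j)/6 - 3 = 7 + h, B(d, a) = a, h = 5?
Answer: -69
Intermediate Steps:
J(j) = 90 (J(j) = 18 + 6*(7 + 5) = 18 + 6*12 = 18 + 72 = 90)
T(P, g) = -¾ (T(P, g) = -¾ + (P - P)/4 = -¾ + (¼)*0 = -¾ + 0 = -¾)
T(-10, B(3, -3))*(J(-10) + 2) = -3*(90 + 2)/4 = -¾*92 = -69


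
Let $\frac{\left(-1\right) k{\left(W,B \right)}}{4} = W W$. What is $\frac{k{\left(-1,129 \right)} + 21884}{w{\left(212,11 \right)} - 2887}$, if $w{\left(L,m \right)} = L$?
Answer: $- \frac{4376}{535} \approx -8.1794$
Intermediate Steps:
$k{\left(W,B \right)} = - 4 W^{2}$ ($k{\left(W,B \right)} = - 4 W W = - 4 W^{2}$)
$\frac{k{\left(-1,129 \right)} + 21884}{w{\left(212,11 \right)} - 2887} = \frac{- 4 \left(-1\right)^{2} + 21884}{212 - 2887} = \frac{\left(-4\right) 1 + 21884}{-2675} = \left(-4 + 21884\right) \left(- \frac{1}{2675}\right) = 21880 \left(- \frac{1}{2675}\right) = - \frac{4376}{535}$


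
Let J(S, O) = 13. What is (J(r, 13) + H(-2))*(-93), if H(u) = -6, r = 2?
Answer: -651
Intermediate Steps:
(J(r, 13) + H(-2))*(-93) = (13 - 6)*(-93) = 7*(-93) = -651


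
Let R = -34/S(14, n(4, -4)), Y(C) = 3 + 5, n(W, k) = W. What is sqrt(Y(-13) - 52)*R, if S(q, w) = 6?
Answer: -34*I*sqrt(11)/3 ≈ -37.588*I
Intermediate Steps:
Y(C) = 8
R = -17/3 (R = -34/6 = -34*1/6 = -17/3 ≈ -5.6667)
sqrt(Y(-13) - 52)*R = sqrt(8 - 52)*(-17/3) = sqrt(-44)*(-17/3) = (2*I*sqrt(11))*(-17/3) = -34*I*sqrt(11)/3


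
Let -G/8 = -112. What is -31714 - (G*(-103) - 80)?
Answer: 60654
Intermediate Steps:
G = 896 (G = -8*(-112) = 896)
-31714 - (G*(-103) - 80) = -31714 - (896*(-103) - 80) = -31714 - (-92288 - 80) = -31714 - 1*(-92368) = -31714 + 92368 = 60654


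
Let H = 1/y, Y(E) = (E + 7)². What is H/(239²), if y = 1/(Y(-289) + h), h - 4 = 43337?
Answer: 122865/57121 ≈ 2.1510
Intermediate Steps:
h = 43341 (h = 4 + 43337 = 43341)
Y(E) = (7 + E)²
y = 1/122865 (y = 1/((7 - 289)² + 43341) = 1/((-282)² + 43341) = 1/(79524 + 43341) = 1/122865 ≈ 8.1390e-6)
H = 122865 (H = 1/(1/122865) = 122865)
H/(239²) = 122865/(239²) = 122865/57121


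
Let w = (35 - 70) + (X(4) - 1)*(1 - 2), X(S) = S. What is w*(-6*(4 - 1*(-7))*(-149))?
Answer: -373692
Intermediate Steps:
w = -38 (w = (35 - 70) + (4 - 1)*(1 - 2) = -35 + 3*(-1) = -35 - 3 = -38)
w*(-6*(4 - 1*(-7))*(-149)) = -(-38)*6*((4 - 1*(-7))*(-149)) = -(-38)*6*((4 + 7)*(-149)) = -(-38)*6*(11*(-149)) = -(-38)*6*(-1639) = -(-38)*(-9834) = -38*9834 = -373692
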